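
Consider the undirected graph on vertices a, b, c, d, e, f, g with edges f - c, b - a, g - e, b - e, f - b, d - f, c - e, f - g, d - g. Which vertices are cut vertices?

b

Removing b increases the component count from 1 to 2, so b is a cut vertex.
By contrast removing c leaves 1 component; it is not a cut vertex. No other vertex is a cut vertex either.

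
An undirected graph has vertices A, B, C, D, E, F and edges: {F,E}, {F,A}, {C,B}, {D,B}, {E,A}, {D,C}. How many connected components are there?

Starting from A we can reach A, E, F. That is one component of size 3.
Starting from B we can reach B, C, D. That is one component of size 3.
Total: 2 components.

2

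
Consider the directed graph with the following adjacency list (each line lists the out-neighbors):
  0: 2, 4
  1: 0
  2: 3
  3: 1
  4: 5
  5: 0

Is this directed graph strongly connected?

From 3 we can reach every vertex (0, 1, 2, 3, 4, 5), and every vertex can reach 3 (0, 1, 2, 3, 4, 5). So the whole graph is one strongly connected component.

Yes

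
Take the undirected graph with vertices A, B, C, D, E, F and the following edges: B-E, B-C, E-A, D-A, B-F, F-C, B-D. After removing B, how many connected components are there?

2

With B gone, the remaining components are: {C, F}; {A, D, E}.
That is 2 components.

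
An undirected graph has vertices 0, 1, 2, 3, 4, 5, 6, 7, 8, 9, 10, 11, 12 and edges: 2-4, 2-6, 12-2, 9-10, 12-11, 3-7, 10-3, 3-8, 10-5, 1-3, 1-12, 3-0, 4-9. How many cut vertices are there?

Removing 2 increases the component count from 1 to 2, so 2 is a cut vertex.
Removing 3 increases the component count from 1 to 4, so 3 is a cut vertex.
Removing 10 increases the component count from 1 to 2, so 10 is a cut vertex.
Likewise 12 is a cut vertex.
By contrast removing 6 leaves 1 component; it is not a cut vertex. No other vertex is a cut vertex either.

4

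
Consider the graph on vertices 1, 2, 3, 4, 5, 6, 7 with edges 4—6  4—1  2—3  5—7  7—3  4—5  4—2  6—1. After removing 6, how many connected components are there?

1

With 6 gone, the remaining components are: {1, 2, 3, 4, 5, 7}.
That is 1 component.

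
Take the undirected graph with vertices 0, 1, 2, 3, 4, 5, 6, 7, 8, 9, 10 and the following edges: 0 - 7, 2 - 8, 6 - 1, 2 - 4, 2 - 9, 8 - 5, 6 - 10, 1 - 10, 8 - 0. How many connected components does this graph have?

3

3 is isolated — a component by itself.
Starting from 1 we can reach 1, 6, 10. That is one component of size 3.
Starting from 0 we can reach 0, 2, 4, 5, 7, 8, 9. That is one component of size 7.
Total: 3 components.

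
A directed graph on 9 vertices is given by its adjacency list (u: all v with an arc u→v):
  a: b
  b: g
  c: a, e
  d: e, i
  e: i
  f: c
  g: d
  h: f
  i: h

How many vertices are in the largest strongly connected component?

{a, b, c, d, e, f, g, h, i} are all mutually reachable — one SCC of size 9.
The largest has 9 vertices.

9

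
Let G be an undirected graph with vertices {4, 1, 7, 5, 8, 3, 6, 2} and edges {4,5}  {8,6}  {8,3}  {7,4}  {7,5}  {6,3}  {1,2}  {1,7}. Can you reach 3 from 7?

The component containing 7 is {1, 2, 4, 5, 7}, and 3 is not in it.

No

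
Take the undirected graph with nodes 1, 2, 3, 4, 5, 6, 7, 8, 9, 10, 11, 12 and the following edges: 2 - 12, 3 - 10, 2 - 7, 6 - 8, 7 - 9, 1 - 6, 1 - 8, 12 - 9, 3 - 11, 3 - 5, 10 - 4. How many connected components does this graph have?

3

Starting from 1 we can reach 1, 6, 8. That is one component of size 3.
Starting from 2 we can reach 2, 7, 9, 12. That is one component of size 4.
Starting from 3 we can reach 3, 4, 5, 10, 11. That is one component of size 5.
Total: 3 components.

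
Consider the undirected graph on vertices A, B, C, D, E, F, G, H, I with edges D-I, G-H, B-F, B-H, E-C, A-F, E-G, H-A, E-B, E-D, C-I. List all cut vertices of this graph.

E

Removing E increases the component count from 1 to 2, so E is a cut vertex.
By contrast removing F leaves 1 component; it is not a cut vertex. No other vertex is a cut vertex either.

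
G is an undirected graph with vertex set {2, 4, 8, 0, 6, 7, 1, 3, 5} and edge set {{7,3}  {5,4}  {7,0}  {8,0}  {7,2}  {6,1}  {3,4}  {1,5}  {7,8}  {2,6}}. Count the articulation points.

Removing 7 increases the component count from 1 to 2, so 7 is a cut vertex.
By contrast removing 4 leaves 1 component; it is not a cut vertex. No other vertex is a cut vertex either.

1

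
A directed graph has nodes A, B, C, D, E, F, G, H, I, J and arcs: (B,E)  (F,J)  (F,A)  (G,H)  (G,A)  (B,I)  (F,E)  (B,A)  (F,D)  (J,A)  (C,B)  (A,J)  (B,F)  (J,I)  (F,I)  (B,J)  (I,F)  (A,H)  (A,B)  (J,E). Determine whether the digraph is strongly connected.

No

There is no directed path from B to C, so the graph is not strongly connected.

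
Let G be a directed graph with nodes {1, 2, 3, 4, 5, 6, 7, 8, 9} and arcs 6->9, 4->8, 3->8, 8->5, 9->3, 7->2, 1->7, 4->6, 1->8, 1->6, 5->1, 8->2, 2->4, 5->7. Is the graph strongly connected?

Yes

From 5 we can reach every vertex (1, 2, 3, 4, 5, 6, 7, 8, 9), and every vertex can reach 5 (1, 2, 3, 4, 5, 6, 7, 8, 9). So the whole graph is one strongly connected component.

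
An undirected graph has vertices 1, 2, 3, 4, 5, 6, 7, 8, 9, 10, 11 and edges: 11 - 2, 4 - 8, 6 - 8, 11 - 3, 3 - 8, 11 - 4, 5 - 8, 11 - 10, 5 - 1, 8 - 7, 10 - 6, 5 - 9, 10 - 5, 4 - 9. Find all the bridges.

1-5, 11-2, 7-8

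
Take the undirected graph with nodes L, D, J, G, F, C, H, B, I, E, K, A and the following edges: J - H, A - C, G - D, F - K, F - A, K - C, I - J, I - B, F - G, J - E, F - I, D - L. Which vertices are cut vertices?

D, F, G, I, J

Removing D increases the component count from 1 to 2, so D is a cut vertex.
Removing F increases the component count from 1 to 3, so F is a cut vertex.
Removing G increases the component count from 1 to 2, so G is a cut vertex.
Likewise I, J are cut vertices.
By contrast removing A leaves 1 component; it is not a cut vertex. No other vertex is a cut vertex either.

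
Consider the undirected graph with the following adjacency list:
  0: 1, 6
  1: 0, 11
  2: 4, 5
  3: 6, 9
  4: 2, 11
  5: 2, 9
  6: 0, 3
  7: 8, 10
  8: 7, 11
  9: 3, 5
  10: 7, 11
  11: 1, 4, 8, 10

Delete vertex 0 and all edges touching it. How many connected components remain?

1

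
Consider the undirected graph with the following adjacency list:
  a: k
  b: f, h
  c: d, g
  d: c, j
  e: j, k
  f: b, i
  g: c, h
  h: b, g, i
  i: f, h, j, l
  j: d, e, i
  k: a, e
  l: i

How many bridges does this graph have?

4

The edges on the cycle i-h-b-f-i are not bridges since each lies on that cycle.
But removing a-k disconnects a from k; removing l-i disconnects l from i; removing j-e disconnects j from e; removing e-k disconnects e from k — these are bridges.
That makes 4 bridges.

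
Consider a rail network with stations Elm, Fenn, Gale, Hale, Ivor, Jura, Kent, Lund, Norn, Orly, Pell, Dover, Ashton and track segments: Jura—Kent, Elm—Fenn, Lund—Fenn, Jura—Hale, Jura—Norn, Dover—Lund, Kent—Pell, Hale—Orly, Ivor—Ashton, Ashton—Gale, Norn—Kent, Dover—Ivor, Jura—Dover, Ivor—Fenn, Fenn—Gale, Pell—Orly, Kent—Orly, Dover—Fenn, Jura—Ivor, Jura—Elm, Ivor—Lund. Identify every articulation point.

Jura

Removing Jura increases the component count from 1 to 2, so Jura is a cut vertex.
By contrast removing Gale leaves 1 component; it is not a cut vertex. No other vertex is a cut vertex either.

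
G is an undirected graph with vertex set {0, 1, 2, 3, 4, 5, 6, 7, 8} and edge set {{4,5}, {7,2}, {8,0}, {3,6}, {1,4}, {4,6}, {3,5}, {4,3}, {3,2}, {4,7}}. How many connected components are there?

2

Starting from 0 we can reach 0, 8. That is one component of size 2.
Starting from 1 we can reach 1, 2, 3, 4, 5, 6, 7. That is one component of size 7.
Total: 2 components.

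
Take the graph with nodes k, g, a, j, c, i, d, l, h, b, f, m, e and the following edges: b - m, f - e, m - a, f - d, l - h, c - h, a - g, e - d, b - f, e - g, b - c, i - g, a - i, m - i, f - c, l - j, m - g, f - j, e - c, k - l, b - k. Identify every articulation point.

none

Removing b, for instance, still leaves 1 component. No single vertex removal increases the component count — the graph has no articulation points.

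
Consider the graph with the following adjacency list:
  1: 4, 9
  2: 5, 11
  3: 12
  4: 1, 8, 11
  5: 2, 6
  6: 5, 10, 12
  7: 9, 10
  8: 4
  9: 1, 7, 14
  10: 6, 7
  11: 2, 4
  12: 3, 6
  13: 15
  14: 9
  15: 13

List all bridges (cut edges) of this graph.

12-3, 12-6, 13-15, 14-9, 4-8

The edges on the cycle 9-1-4-11-2-5-6-10-7-9 are not bridges since each lies on that cycle.
But removing 15-13 disconnects 15 from 13; removing 12-6 disconnects 12 from 6; removing 12-3 disconnects 12 from 3; removing 9-14 disconnects 9 from 14 — these are bridges.
In total 5 edges are bridges.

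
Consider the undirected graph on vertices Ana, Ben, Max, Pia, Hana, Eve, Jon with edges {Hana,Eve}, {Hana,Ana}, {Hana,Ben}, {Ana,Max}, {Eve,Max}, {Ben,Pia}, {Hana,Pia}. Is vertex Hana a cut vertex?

Deleting Hana raises the number of components from 2 to 3, so Hana is a cut vertex.

Yes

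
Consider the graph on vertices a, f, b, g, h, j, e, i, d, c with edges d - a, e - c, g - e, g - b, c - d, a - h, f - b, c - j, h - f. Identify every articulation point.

c

Removing c increases the component count from 2 to 3, so c is a cut vertex.
By contrast removing d leaves 2 components; it is not a cut vertex. No other vertex is a cut vertex either.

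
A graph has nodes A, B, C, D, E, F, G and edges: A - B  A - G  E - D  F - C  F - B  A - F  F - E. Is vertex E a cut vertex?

Yes

Deleting E raises the number of components from 1 to 2, so E is a cut vertex.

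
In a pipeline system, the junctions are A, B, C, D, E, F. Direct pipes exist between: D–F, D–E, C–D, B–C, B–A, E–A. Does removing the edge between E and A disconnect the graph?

After removing E–A, the path E-D-C-B-A still connects them, so the edge is not a bridge.

No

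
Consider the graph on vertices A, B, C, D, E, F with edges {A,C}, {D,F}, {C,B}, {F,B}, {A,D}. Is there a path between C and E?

The component containing C is {A, B, C, D, F}, and E is not in it.

No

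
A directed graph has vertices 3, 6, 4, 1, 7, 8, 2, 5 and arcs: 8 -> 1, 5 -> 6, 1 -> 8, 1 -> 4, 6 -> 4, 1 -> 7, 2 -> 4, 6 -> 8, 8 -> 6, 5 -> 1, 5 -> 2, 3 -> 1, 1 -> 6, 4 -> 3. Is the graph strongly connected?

No

There is no directed path from 1 to 2, so the graph is not strongly connected.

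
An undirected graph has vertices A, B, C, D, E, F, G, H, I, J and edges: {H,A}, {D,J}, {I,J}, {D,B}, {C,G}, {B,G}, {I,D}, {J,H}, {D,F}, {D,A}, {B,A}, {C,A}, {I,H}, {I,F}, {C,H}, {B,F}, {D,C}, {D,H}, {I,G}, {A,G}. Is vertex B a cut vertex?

Deleting B leaves 2 components (was 2), so B is not a cut vertex.

No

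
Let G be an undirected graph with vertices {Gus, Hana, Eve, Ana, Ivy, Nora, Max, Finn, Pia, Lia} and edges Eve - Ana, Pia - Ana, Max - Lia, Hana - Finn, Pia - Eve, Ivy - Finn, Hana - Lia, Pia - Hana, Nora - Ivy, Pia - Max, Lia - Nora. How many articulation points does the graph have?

Removing Pia increases the component count from 2 to 3, so Pia is a cut vertex.
By contrast removing Finn leaves 2 components; it is not a cut vertex. No other vertex is a cut vertex either.

1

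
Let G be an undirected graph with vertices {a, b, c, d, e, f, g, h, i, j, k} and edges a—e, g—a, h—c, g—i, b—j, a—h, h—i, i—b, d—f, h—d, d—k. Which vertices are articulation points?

a, b, d, h, i

Removing a increases the component count from 1 to 2, so a is a cut vertex.
Removing b increases the component count from 1 to 2, so b is a cut vertex.
Removing d increases the component count from 1 to 3, so d is a cut vertex.
Likewise h, i are cut vertices.
By contrast removing f leaves 1 component; it is not a cut vertex. No other vertex is a cut vertex either.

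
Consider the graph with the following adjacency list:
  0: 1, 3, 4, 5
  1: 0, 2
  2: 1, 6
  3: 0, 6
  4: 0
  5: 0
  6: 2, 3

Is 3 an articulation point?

Deleting 3 leaves 1 component (was 1) (its neighbors 0, 6 remain connected to each other), so 3 is not a cut vertex.

No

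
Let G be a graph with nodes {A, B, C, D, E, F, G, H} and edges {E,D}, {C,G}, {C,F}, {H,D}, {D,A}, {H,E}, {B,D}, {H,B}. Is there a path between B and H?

From B we can reach A, B, D, E, H, which includes H.

Yes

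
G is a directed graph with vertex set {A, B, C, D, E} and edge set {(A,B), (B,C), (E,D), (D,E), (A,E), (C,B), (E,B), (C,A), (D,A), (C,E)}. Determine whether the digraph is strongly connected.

Yes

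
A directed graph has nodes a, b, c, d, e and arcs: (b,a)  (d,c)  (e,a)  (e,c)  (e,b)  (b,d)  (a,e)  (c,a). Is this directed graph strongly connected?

Yes

From e we can reach every vertex (a, b, c, d, e), and every vertex can reach e (a, b, c, d, e). So the whole graph is one strongly connected component.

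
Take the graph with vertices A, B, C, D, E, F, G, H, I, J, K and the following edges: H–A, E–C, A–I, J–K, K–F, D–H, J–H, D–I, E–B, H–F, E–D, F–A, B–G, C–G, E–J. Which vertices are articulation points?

Removing E increases the component count from 1 to 2, so E is a cut vertex.
By contrast removing K leaves 1 component; it is not a cut vertex. No other vertex is a cut vertex either.

E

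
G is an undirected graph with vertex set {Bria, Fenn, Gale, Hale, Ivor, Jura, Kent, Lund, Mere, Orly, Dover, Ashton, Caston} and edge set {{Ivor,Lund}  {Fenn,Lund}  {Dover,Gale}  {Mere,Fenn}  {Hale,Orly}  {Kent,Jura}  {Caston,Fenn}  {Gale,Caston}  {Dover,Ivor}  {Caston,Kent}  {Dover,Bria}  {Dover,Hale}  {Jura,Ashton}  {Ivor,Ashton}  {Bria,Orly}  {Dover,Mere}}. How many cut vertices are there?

1

Removing Dover increases the component count from 1 to 2, so Dover is a cut vertex.
By contrast removing Lund leaves 1 component; it is not a cut vertex. No other vertex is a cut vertex either.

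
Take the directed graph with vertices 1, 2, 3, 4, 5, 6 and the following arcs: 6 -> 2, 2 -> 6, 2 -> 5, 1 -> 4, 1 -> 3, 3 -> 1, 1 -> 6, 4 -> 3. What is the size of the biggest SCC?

3

{1, 3, 4} are all mutually reachable — one SCC of size 3.
{2, 6} are all mutually reachable — one SCC of size 2.
{5} is an SCC by itself.
The largest has 3 vertices.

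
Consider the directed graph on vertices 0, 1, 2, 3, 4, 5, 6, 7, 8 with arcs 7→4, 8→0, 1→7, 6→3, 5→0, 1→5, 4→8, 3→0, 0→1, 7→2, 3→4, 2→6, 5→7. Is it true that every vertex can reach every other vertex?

Yes

From 1 we can reach every vertex (0, 1, 2, 3, 4, 5, 6, 7, 8), and every vertex can reach 1 (0, 1, 2, 3, 4, 5, 6, 7, 8). So the whole graph is one strongly connected component.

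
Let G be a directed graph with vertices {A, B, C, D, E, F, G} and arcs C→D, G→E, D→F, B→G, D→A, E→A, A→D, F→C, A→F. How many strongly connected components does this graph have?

{A, C, D, F} are all mutually reachable — one SCC of size 4.
{G} is an SCC by itself.
{E} is an SCC by itself.
{B} is an SCC by itself.
That gives 4 strongly connected components.

4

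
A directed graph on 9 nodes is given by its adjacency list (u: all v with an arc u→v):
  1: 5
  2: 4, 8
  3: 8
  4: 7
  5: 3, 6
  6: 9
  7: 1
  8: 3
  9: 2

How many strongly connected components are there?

{1, 2, 4, 5, 6, 7, 9} are all mutually reachable — one SCC of size 7.
{3, 8} are all mutually reachable — one SCC of size 2.
That gives 2 strongly connected components.

2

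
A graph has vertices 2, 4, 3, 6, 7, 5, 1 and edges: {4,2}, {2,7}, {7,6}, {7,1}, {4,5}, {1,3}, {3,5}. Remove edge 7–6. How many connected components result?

Before removal there is 1 component.
7–6 is a bridge — removing it separates 7's side from 6's side.
After removal: 2 components.

2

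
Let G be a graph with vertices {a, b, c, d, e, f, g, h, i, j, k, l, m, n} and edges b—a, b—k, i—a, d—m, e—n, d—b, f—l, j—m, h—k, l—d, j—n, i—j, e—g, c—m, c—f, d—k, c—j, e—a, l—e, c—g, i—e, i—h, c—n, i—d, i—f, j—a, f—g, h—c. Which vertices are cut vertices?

Removing n, for instance, still leaves 1 component. No single vertex removal increases the component count — the graph has no articulation points.

none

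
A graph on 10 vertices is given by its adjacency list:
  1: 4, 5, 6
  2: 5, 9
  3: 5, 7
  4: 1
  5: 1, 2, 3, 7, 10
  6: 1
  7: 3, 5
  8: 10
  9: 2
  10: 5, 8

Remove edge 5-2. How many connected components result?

2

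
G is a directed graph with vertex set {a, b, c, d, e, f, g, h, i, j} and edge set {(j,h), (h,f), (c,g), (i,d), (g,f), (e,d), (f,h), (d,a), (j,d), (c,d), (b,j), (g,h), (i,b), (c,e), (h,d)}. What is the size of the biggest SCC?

{f, h} are all mutually reachable — one SCC of size 2.
{a} is an SCC by itself.
{i} is an SCC by itself.
{c} is an SCC by itself.
{d} is an SCC by itself.
(and 4 more singleton SCCs)
The largest has 2 vertices.

2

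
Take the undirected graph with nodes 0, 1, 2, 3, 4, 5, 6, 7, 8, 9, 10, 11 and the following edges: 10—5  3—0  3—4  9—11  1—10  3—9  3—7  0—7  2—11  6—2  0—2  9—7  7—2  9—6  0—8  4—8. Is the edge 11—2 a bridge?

No

After removing 11—2, the path 11-9-7-2 still connects them, so the edge is not a bridge.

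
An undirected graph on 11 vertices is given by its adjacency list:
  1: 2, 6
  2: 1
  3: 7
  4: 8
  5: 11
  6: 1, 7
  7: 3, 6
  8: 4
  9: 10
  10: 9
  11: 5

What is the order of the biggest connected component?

5

Starting from 4 we can reach 4, 8. That is one component of size 2.
Starting from 5 we can reach 5, 11. That is one component of size 2.
Starting from 9 we can reach 9, 10. That is one component of size 2.
Starting from 1 we can reach 1, 2, 3, 6, 7. That is one component of size 5.
The largest has 5 vertices.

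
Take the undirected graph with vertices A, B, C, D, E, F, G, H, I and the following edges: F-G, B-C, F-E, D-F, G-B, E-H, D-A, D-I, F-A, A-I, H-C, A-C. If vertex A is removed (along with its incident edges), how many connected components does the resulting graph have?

With A gone, the remaining components are: {B, C, D, E, F, G, H, I}.
That is 1 component.

1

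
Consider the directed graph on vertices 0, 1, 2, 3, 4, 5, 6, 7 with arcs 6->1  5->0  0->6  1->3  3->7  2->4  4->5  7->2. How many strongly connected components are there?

{0, 1, 2, 3, 4, 5, 6, 7} are all mutually reachable — one SCC of size 8.
That gives 1 strongly connected component.

1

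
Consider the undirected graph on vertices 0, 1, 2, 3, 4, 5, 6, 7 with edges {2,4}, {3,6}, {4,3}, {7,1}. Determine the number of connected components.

4

0 is isolated — a component by itself.
5 is isolated — a component by itself.
Starting from 1 we can reach 1, 7. That is one component of size 2.
Starting from 2 we can reach 2, 3, 4, 6. That is one component of size 4.
Total: 4 components.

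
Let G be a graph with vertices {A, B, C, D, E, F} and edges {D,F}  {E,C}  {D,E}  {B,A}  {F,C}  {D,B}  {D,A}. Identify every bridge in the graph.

The edges on the cycle D-B-A-D are not bridges since each lies on that cycle.
Every edge lies on some cycle, so there are no bridges.

none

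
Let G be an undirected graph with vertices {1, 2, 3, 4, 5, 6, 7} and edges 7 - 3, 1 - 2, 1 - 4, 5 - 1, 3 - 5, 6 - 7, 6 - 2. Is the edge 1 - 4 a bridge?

Yes

Removing 1 - 4 leaves no path between 1 and 4: the component count goes from 1 to 2. So it is a bridge.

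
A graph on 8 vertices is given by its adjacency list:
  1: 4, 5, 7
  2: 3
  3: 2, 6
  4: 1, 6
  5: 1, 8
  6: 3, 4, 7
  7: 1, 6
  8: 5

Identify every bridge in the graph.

1-5, 2-3, 3-6, 5-8

The edges on the cycle 6-7-1-4-6 are not bridges since each lies on that cycle.
But removing 1-5 disconnects 1 from 5; removing 3-2 disconnects 3 from 2; removing 5-8 disconnects 5 from 8; removing 6-3 disconnects 6 from 3 — these are bridges.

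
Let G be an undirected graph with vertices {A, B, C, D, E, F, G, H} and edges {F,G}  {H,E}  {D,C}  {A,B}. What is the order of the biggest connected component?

Starting from E we can reach E, H. That is one component of size 2.
Starting from A we can reach A, B. That is one component of size 2.
Starting from F we can reach F, G. That is one component of size 2.
Starting from C we can reach C, D. That is one component of size 2.
The largest has 2 vertices.

2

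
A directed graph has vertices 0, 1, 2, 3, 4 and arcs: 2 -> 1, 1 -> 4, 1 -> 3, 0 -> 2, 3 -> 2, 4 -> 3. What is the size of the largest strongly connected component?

{1, 2, 3, 4} are all mutually reachable — one SCC of size 4.
{0} is an SCC by itself.
The largest has 4 vertices.

4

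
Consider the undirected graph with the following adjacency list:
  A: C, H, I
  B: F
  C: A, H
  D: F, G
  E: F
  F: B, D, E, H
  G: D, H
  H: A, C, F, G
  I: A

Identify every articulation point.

A, F, H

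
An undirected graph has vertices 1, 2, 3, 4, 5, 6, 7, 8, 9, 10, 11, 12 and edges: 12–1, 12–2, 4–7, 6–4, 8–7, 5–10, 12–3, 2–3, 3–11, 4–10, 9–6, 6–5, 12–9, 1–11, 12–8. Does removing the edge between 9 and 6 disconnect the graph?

After removing 9–6, the path 9-12-8-7-4-6 still connects them, so the edge is not a bridge.

No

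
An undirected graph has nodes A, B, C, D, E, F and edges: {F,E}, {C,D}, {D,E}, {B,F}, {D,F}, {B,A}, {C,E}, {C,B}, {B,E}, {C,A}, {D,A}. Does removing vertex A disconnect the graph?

No

Deleting A leaves 1 component (was 1) (its neighbors B, C, D remain connected to each other), so A is not a cut vertex.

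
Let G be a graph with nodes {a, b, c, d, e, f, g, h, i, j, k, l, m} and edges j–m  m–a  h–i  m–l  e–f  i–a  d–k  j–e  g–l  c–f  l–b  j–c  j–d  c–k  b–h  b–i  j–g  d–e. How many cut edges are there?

The edges on the cycle b-h-i-b are not bridges since each lies on that cycle.
Every edge lies on some cycle, so there are no bridges.

0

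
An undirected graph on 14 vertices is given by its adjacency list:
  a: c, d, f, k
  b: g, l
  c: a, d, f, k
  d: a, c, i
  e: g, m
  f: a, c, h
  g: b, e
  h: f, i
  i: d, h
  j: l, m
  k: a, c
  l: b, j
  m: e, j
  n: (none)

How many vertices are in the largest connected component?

7

n is isolated — a component by itself.
Starting from b we can reach b, e, g, j, l, m. That is one component of size 6.
Starting from a we can reach a, c, d, f, h, i, k. That is one component of size 7.
The largest has 7 vertices.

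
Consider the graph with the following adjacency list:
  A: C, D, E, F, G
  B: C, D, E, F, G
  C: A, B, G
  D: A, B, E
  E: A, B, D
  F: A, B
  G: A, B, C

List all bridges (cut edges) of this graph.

none

The edges on the cycle B-D-E-B are not bridges since each lies on that cycle.
Every edge lies on some cycle, so there are no bridges.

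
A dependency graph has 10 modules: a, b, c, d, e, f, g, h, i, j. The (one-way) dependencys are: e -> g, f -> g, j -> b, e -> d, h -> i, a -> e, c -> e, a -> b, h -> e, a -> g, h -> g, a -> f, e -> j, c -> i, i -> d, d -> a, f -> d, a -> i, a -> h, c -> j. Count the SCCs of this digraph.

{a, d, e, f, h, i} are all mutually reachable — one SCC of size 6.
{c} is an SCC by itself.
{b} is an SCC by itself.
{g} is an SCC by itself.
{j} is an SCC by itself.
That gives 5 strongly connected components.

5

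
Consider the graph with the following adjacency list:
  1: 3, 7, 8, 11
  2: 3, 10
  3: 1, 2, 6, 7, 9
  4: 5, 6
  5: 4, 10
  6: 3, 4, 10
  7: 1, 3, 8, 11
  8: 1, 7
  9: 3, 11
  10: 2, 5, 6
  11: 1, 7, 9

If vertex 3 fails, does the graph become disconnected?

Yes

Deleting 3 raises the number of components from 1 to 2, so 3 is a cut vertex.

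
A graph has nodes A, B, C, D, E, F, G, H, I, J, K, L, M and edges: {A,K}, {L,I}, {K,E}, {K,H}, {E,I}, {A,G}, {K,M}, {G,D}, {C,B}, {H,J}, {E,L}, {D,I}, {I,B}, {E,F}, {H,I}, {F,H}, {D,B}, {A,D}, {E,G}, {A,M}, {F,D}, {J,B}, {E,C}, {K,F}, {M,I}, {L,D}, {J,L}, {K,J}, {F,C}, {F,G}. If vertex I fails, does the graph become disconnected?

No

Deleting I leaves 1 component (was 1) (its neighbors B, D, E, H, L, M remain connected to each other), so I is not a cut vertex.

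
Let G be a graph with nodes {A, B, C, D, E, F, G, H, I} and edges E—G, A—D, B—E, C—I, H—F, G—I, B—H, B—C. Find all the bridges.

The edges on the cycle B-E-G-I-C-B are not bridges since each lies on that cycle.
But removing D—A disconnects D from A; removing H—F disconnects H from F; removing H—B disconnects H from B — these are bridges.

A-D, B-H, F-H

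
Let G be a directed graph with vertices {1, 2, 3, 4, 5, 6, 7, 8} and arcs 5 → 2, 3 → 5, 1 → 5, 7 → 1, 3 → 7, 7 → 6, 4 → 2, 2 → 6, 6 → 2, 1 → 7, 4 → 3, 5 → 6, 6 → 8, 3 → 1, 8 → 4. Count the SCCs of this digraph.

1

{1, 2, 3, 4, 5, 6, 7, 8} are all mutually reachable — one SCC of size 8.
That gives 1 strongly connected component.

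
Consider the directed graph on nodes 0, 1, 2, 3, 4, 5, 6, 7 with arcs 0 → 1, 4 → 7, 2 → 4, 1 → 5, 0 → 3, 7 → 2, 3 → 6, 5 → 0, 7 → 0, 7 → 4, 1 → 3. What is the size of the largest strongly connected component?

3

{2, 4, 7} are all mutually reachable — one SCC of size 3.
{0, 1, 5} are all mutually reachable — one SCC of size 3.
{6} is an SCC by itself.
{3} is an SCC by itself.
The largest has 3 vertices.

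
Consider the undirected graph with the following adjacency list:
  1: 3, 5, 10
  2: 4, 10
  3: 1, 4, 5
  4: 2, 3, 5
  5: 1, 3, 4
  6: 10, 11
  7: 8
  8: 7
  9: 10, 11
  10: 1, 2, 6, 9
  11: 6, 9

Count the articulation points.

Removing 10 increases the component count from 2 to 3, so 10 is a cut vertex.
By contrast removing 9 leaves 2 components; it is not a cut vertex. No other vertex is a cut vertex either.

1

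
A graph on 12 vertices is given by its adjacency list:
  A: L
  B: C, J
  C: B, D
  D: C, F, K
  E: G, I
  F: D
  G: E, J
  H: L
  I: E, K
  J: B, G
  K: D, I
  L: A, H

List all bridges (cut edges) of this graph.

The edges on the cycle G-J-B-C-D-K-I-E-G are not bridges since each lies on that cycle.
But removing L-H disconnects L from H; removing A-L disconnects A from L; removing F-D disconnects F from D — these are bridges.

A-L, D-F, H-L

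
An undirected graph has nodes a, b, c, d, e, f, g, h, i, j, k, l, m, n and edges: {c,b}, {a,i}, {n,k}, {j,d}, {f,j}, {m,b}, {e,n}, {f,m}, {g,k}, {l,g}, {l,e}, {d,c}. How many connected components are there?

4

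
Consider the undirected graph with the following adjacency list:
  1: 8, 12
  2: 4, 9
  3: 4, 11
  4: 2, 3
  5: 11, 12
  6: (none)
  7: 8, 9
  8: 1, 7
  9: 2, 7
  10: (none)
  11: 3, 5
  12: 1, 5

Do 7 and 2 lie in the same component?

Yes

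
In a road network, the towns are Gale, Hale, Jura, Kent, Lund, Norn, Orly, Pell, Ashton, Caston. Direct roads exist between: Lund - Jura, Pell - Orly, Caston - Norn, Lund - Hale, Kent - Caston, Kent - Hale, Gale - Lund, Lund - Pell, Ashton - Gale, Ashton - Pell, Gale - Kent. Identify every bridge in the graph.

The edges on the cycle Gale-Lund-Hale-Kent-Gale are not bridges since each lies on that cycle.
But removing Caston - Norn disconnects Caston from Norn; removing Jura - Lund disconnects Jura from Lund; removing Pell - Orly disconnects Pell from Orly; removing Kent - Caston disconnects Kent from Caston — these are bridges.

Caston-Kent, Caston-Norn, Jura-Lund, Orly-Pell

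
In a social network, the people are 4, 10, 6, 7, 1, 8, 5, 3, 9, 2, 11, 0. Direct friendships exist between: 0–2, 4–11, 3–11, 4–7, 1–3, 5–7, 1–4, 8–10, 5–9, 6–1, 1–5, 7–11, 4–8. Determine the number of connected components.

Starting from 0 we can reach 0, 2. That is one component of size 2.
Starting from 1 we can reach 1, 3, 4, 5, 6, 7, 8, 9, 10, 11. That is one component of size 10.
Total: 2 components.

2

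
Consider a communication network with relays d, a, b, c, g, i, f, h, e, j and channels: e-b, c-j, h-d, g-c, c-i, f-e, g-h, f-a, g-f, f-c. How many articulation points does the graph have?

5

Removing c increases the component count from 1 to 3, so c is a cut vertex.
Removing e increases the component count from 1 to 2, so e is a cut vertex.
Removing f increases the component count from 1 to 3, so f is a cut vertex.
Likewise g, h are cut vertices.
By contrast removing i leaves 1 component; it is not a cut vertex. No other vertex is a cut vertex either.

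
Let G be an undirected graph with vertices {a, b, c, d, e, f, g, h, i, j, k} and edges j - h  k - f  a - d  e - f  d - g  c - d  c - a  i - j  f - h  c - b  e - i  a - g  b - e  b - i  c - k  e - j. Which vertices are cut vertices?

Removing c increases the component count from 1 to 2, so c is a cut vertex.
By contrast removing b leaves 1 component; it is not a cut vertex. No other vertex is a cut vertex either.

c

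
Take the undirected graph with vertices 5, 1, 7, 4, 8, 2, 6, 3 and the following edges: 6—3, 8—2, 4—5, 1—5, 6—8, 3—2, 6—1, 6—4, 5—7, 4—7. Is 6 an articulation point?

Deleting 6 raises the number of components from 1 to 2, so 6 is a cut vertex.

Yes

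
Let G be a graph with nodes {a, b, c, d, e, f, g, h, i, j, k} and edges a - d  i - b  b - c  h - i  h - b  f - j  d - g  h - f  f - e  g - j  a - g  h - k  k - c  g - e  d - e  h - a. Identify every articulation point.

Removing h increases the component count from 1 to 2, so h is a cut vertex.
By contrast removing k leaves 1 component; it is not a cut vertex. No other vertex is a cut vertex either.

h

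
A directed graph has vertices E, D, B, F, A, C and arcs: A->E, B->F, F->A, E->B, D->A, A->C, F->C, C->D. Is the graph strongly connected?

From A we can reach every vertex (A, B, C, D, E, F), and every vertex can reach A (A, B, C, D, E, F). So the whole graph is one strongly connected component.

Yes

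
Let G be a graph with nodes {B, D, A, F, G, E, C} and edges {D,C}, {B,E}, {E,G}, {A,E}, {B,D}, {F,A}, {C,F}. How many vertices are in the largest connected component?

Starting from A we can reach A, B, C, D, E, F, G. That is one component of size 7.
The largest has 7 vertices.

7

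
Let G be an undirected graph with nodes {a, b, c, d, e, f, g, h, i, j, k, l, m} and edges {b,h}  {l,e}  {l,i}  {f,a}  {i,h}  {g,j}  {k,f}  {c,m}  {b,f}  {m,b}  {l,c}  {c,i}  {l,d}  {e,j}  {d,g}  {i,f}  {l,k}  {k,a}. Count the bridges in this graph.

0

The edges on the cycle l-c-m-b-h-i-l are not bridges since each lies on that cycle.
Every edge lies on some cycle, so there are no bridges.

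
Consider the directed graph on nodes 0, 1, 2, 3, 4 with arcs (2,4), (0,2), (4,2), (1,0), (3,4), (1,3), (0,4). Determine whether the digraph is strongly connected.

There is no directed path from 0 to 3, so the graph is not strongly connected.

No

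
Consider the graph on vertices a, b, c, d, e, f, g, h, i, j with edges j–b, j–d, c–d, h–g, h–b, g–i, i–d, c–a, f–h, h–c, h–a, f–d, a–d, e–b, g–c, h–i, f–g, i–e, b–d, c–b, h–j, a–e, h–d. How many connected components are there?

1

Starting from a we can reach a, b, c, d, e, f, g, h, i, j. That is one component of size 10.
Total: 1 component.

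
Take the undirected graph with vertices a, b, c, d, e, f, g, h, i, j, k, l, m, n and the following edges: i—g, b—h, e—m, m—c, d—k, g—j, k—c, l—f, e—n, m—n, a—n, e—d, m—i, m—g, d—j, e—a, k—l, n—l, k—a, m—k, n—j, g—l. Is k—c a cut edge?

No

After removing k—c, the path k-m-c still connects them, so the edge is not a bridge.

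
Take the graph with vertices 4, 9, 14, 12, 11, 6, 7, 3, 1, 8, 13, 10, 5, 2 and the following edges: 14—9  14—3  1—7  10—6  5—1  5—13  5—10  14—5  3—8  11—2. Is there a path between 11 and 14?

The component containing 11 is {2, 11}, and 14 is not in it.

No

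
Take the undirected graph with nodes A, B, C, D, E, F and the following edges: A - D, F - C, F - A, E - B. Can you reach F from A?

From A we can reach A, C, D, F, which includes F.

Yes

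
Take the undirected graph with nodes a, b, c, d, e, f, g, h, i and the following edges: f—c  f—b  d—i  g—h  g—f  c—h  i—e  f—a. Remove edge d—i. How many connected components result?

3

Before removal there are 2 components.
d—i is a bridge — removing it separates d's side from i's side.
After removal: 3 components.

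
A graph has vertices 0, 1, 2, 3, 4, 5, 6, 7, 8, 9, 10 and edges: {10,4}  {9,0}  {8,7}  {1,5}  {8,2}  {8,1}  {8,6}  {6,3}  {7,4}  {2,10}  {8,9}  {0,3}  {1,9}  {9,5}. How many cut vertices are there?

Removing 8 increases the component count from 1 to 2, so 8 is a cut vertex.
By contrast removing 2 leaves 1 component; it is not a cut vertex. No other vertex is a cut vertex either.

1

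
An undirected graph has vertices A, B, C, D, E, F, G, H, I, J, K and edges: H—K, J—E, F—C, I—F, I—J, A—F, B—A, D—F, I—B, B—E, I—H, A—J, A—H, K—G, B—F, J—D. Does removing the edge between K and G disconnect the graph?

Yes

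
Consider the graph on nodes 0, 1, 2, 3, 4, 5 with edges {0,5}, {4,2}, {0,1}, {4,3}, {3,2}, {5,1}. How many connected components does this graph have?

2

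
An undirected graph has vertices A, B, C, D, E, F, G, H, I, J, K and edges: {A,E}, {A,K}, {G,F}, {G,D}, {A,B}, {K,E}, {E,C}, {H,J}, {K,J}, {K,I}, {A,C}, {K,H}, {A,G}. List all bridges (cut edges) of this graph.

The edges on the cycle K-H-J-K are not bridges since each lies on that cycle.
But removing I - K disconnects I from K; removing B - A disconnects B from A; removing G - D disconnects G from D; removing F - G disconnects F from G — these are bridges.
In total 5 edges are bridges.

A-B, A-G, D-G, F-G, I-K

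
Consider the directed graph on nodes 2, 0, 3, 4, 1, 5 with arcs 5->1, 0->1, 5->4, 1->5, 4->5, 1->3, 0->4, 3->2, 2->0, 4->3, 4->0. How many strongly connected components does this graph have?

1

{0, 1, 2, 3, 4, 5} are all mutually reachable — one SCC of size 6.
That gives 1 strongly connected component.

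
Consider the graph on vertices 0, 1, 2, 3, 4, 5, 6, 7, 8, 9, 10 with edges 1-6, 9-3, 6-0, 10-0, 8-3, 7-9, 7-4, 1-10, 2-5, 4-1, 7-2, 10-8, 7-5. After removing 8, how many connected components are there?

1

With 8 gone, the remaining components are: {0, 1, 2, 3, 4, 5, 6, 7, 9, 10}.
That is 1 component.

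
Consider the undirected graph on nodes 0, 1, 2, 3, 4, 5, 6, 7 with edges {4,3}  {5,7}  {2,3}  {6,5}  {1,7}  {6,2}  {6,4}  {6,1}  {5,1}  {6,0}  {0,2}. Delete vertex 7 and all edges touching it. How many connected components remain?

1

With 7 gone, the remaining components are: {0, 1, 2, 3, 4, 5, 6}.
That is 1 component.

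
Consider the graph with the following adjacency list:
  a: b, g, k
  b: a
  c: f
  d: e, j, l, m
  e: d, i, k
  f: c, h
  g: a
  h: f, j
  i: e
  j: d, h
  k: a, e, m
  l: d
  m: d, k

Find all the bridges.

The edges on the cycle k-m-d-e-k are not bridges since each lies on that cycle.
But removing j-d disconnects j from d; removing a-g disconnects a from g; removing h-f disconnects h from f; removing a-b disconnects a from b — these are bridges.
In total 9 edges are bridges.

a-b, a-g, a-k, c-f, d-j, d-l, e-i, f-h, h-j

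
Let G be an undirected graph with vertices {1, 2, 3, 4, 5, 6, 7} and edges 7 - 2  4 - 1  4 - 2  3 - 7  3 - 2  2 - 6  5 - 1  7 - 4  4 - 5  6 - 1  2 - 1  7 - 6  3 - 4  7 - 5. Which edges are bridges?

The edges on the cycle 3-7-5-1-2-4-3 are not bridges since each lies on that cycle.
Every edge lies on some cycle, so there are no bridges.

none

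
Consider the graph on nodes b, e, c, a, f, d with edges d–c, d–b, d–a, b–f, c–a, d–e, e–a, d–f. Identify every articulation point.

Removing d increases the component count from 1 to 2, so d is a cut vertex.
By contrast removing a leaves 1 component; it is not a cut vertex. No other vertex is a cut vertex either.

d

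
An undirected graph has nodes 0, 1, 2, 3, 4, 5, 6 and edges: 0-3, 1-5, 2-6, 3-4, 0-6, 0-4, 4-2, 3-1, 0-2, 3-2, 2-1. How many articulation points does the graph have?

1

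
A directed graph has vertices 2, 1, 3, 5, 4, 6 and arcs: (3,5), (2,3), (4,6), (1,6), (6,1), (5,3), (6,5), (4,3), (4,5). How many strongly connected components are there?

4

{1, 6} are all mutually reachable — one SCC of size 2.
{3, 5} are all mutually reachable — one SCC of size 2.
{4} is an SCC by itself.
{2} is an SCC by itself.
That gives 4 strongly connected components.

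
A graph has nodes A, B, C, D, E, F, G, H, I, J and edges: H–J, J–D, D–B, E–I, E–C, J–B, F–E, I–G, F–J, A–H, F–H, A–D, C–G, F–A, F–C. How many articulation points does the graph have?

Removing F increases the component count from 1 to 2, so F is a cut vertex.
By contrast removing I leaves 1 component; it is not a cut vertex. No other vertex is a cut vertex either.

1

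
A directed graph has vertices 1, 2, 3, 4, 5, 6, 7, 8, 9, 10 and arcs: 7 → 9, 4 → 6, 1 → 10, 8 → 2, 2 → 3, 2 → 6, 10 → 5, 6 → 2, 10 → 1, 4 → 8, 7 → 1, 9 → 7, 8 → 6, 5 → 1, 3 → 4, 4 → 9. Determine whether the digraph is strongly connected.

No

There is no directed path from 7 to 3, so the graph is not strongly connected.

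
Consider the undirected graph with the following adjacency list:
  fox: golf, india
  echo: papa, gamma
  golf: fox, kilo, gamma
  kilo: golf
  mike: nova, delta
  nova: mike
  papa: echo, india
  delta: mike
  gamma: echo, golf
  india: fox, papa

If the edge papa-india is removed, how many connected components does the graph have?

papa and india are still connected via papa-echo-gamma-golf-fox-india, so the component count stays at 2.

2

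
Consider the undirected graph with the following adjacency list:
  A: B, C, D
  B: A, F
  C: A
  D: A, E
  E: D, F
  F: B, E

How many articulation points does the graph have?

1

Removing A increases the component count from 1 to 2, so A is a cut vertex.
By contrast removing E leaves 1 component; it is not a cut vertex. No other vertex is a cut vertex either.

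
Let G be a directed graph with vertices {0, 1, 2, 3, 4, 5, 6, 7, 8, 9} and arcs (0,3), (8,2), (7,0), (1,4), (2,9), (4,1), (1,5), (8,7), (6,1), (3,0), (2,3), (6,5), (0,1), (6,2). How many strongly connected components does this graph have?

8

{0, 3} are all mutually reachable — one SCC of size 2.
{1, 4} are all mutually reachable — one SCC of size 2.
{2} is an SCC by itself.
{8} is an SCC by itself.
{6} is an SCC by itself.
(and 3 more singleton SCCs)
That gives 8 strongly connected components.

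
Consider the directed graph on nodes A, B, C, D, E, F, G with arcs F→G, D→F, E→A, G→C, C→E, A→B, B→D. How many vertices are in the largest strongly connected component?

7

{A, B, C, D, E, F, G} are all mutually reachable — one SCC of size 7.
The largest has 7 vertices.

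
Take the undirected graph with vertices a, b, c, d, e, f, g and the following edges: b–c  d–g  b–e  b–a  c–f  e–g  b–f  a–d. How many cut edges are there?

0

The edges on the cycle b-c-f-b are not bridges since each lies on that cycle.
Every edge lies on some cycle, so there are no bridges.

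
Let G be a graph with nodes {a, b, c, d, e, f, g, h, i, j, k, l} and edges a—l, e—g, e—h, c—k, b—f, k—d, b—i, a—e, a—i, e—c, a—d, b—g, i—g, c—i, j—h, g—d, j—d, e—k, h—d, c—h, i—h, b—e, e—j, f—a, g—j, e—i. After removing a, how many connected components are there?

With a gone, the remaining components are: {l}; {b, c, d, e, f, g, h, i, j, k}.
That is 2 components.

2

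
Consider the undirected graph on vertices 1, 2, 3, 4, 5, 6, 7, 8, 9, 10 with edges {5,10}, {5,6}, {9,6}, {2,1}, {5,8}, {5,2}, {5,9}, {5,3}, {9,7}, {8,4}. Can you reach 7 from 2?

Yes

From 2 we can reach 1, 2, 3, 4, 5, 6, 7, 8, 9, 10, which includes 7.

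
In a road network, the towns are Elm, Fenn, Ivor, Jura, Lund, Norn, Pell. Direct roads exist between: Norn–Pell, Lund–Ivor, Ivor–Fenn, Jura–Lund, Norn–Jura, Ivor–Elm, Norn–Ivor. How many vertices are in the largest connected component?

Starting from Elm we can reach Elm, Fenn, Ivor, Jura, Lund, Norn, Pell. That is one component of size 7.
The largest has 7 vertices.

7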